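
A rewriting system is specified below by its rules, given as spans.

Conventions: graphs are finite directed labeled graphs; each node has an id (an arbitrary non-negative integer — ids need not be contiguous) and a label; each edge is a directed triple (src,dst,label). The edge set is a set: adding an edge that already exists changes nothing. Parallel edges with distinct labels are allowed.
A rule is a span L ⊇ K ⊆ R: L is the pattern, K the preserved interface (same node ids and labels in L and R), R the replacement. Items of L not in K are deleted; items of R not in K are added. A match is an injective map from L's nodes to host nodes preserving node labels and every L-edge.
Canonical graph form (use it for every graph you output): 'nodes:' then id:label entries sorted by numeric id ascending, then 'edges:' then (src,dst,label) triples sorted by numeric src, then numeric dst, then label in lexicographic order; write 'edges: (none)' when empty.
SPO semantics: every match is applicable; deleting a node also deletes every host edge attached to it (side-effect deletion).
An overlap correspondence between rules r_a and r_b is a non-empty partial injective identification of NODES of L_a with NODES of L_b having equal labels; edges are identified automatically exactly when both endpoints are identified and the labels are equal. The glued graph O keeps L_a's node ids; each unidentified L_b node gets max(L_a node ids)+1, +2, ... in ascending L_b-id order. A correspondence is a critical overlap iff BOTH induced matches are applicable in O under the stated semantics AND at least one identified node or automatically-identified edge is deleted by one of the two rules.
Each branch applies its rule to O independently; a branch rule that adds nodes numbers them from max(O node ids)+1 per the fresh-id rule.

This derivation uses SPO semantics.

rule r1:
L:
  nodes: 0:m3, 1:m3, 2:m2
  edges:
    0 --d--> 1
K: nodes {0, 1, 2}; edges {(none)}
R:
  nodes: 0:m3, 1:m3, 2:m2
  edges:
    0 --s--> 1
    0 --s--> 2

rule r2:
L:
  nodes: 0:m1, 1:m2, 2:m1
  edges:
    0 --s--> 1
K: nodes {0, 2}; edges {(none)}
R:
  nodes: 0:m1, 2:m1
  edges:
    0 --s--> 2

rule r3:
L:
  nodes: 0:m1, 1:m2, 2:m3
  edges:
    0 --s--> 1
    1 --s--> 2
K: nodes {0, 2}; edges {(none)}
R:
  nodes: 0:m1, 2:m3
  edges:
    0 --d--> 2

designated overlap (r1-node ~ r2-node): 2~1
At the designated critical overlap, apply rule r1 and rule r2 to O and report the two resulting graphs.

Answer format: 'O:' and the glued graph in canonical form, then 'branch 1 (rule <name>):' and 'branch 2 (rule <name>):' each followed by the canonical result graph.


O:
nodes: 0:m3, 1:m3, 2:m2, 3:m1, 4:m1
edges: (0,1,d); (3,2,s)
branch 1 (rule r1):
nodes: 0:m3, 1:m3, 2:m2, 3:m1, 4:m1
edges: (0,1,s); (0,2,s); (3,2,s)
branch 2 (rule r2):
nodes: 0:m3, 1:m3, 3:m1, 4:m1
edges: (0,1,d); (3,4,s)


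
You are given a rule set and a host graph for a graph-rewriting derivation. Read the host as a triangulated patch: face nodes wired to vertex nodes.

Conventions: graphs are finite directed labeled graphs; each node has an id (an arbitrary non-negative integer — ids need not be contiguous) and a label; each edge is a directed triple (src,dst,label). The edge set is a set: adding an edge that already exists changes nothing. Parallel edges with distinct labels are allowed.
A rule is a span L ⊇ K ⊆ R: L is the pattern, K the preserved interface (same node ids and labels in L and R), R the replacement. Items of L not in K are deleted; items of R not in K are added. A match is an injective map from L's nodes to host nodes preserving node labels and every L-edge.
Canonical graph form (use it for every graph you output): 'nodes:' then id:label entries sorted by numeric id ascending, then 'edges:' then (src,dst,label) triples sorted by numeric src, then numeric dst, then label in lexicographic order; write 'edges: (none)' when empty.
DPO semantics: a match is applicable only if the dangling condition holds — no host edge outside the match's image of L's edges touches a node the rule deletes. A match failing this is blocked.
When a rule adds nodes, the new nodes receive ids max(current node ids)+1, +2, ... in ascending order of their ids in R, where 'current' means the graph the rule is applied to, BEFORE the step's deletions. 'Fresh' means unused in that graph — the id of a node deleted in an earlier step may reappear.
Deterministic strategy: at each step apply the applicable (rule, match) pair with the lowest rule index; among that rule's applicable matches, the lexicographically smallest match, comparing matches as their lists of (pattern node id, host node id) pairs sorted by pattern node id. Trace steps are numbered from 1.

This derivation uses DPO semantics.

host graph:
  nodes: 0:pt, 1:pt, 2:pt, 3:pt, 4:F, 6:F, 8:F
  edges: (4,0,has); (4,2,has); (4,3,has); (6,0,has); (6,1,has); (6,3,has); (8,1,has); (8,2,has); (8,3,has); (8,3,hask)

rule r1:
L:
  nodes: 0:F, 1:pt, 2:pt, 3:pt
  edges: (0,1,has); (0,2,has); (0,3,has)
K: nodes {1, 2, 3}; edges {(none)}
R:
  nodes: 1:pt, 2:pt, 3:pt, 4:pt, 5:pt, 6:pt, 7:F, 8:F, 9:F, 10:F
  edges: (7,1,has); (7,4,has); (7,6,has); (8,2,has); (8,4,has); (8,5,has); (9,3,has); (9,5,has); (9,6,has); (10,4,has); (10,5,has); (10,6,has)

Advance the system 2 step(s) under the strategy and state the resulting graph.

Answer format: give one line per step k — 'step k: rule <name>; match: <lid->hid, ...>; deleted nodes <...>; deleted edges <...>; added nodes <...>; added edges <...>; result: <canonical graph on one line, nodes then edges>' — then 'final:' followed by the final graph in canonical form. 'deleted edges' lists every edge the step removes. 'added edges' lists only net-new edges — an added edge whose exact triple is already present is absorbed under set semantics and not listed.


step 1: rule r1; match: 0->4, 1->0, 2->2, 3->3; deleted nodes 4; deleted edges (4,0,has); (4,2,has); (4,3,has); added nodes 9, 10, 11, 12, 13, 14, 15; added edges (12,0,has); (12,9,has); (12,11,has); (13,2,has); (13,9,has); (13,10,has); (14,3,has); (14,10,has); (14,11,has); (15,9,has); (15,10,has); (15,11,has); result: nodes: 0:pt, 1:pt, 2:pt, 3:pt, 6:F, 8:F, 9:pt, 10:pt, 11:pt, 12:F, 13:F, 14:F, 15:F edges: (6,0,has); (6,1,has); (6,3,has); (8,1,has); (8,2,has); (8,3,has); (8,3,hask); (12,0,has); (12,9,has); (12,11,has); (13,2,has); (13,9,has); (13,10,has); (14,3,has); (14,10,has); (14,11,has); (15,9,has); (15,10,has); (15,11,has)
step 2: rule r1; match: 0->6, 1->0, 2->1, 3->3; deleted nodes 6; deleted edges (6,0,has); (6,1,has); (6,3,has); added nodes 16, 17, 18, 19, 20, 21, 22; added edges (19,0,has); (19,16,has); (19,18,has); (20,1,has); (20,16,has); (20,17,has); (21,3,has); (21,17,has); (21,18,has); (22,16,has); (22,17,has); (22,18,has); result: nodes: 0:pt, 1:pt, 2:pt, 3:pt, 8:F, 9:pt, 10:pt, 11:pt, 12:F, 13:F, 14:F, 15:F, 16:pt, 17:pt, 18:pt, 19:F, 20:F, 21:F, 22:F edges: (8,1,has); (8,2,has); (8,3,has); (8,3,hask); (12,0,has); (12,9,has); (12,11,has); (13,2,has); (13,9,has); (13,10,has); (14,3,has); (14,10,has); (14,11,has); (15,9,has); (15,10,has); (15,11,has); (19,0,has); (19,16,has); (19,18,has); (20,1,has); (20,16,has); (20,17,has); (21,3,has); (21,17,has); (21,18,has); (22,16,has); (22,17,has); (22,18,has)
final:
nodes: 0:pt, 1:pt, 2:pt, 3:pt, 8:F, 9:pt, 10:pt, 11:pt, 12:F, 13:F, 14:F, 15:F, 16:pt, 17:pt, 18:pt, 19:F, 20:F, 21:F, 22:F
edges: (8,1,has); (8,2,has); (8,3,has); (8,3,hask); (12,0,has); (12,9,has); (12,11,has); (13,2,has); (13,9,has); (13,10,has); (14,3,has); (14,10,has); (14,11,has); (15,9,has); (15,10,has); (15,11,has); (19,0,has); (19,16,has); (19,18,has); (20,1,has); (20,16,has); (20,17,has); (21,3,has); (21,17,has); (21,18,has); (22,16,has); (22,17,has); (22,18,has)


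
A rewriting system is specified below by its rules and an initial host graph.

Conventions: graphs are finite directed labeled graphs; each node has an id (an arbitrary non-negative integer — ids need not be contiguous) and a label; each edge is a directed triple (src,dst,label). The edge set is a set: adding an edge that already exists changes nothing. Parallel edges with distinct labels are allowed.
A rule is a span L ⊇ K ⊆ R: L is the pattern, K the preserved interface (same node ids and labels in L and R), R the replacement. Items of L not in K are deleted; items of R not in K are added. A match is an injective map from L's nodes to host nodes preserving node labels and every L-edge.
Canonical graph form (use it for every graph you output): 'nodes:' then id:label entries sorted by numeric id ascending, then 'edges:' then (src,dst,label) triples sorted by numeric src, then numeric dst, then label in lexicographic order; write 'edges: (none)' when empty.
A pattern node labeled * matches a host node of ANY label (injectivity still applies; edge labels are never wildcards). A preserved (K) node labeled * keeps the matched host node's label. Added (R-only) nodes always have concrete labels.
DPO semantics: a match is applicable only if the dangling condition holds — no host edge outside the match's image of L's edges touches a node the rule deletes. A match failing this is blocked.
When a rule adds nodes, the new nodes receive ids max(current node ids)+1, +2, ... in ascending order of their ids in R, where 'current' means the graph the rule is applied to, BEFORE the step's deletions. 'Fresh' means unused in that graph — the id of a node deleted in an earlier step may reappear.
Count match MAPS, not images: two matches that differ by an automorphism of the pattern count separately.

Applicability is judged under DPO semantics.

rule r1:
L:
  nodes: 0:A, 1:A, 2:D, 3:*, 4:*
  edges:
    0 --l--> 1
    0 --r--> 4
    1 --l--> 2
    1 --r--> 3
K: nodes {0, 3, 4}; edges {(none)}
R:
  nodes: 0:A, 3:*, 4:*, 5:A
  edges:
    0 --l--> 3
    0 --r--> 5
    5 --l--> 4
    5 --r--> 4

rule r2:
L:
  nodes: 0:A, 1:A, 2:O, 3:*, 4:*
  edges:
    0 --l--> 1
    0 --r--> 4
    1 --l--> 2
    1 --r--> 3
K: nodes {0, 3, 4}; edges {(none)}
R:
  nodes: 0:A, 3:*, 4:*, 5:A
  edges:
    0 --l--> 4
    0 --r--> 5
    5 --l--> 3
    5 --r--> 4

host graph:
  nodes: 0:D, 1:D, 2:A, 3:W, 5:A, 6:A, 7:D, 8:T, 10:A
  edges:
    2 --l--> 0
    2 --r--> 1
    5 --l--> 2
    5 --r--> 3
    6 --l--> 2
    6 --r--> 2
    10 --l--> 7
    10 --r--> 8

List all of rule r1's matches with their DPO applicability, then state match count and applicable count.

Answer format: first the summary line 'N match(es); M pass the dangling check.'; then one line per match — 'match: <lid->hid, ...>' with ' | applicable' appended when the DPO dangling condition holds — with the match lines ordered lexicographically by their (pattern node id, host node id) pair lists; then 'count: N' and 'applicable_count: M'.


1 match(es); 0 pass the dangling check.
match: 0->5, 1->2, 2->0, 3->1, 4->3
count: 1
applicable_count: 0


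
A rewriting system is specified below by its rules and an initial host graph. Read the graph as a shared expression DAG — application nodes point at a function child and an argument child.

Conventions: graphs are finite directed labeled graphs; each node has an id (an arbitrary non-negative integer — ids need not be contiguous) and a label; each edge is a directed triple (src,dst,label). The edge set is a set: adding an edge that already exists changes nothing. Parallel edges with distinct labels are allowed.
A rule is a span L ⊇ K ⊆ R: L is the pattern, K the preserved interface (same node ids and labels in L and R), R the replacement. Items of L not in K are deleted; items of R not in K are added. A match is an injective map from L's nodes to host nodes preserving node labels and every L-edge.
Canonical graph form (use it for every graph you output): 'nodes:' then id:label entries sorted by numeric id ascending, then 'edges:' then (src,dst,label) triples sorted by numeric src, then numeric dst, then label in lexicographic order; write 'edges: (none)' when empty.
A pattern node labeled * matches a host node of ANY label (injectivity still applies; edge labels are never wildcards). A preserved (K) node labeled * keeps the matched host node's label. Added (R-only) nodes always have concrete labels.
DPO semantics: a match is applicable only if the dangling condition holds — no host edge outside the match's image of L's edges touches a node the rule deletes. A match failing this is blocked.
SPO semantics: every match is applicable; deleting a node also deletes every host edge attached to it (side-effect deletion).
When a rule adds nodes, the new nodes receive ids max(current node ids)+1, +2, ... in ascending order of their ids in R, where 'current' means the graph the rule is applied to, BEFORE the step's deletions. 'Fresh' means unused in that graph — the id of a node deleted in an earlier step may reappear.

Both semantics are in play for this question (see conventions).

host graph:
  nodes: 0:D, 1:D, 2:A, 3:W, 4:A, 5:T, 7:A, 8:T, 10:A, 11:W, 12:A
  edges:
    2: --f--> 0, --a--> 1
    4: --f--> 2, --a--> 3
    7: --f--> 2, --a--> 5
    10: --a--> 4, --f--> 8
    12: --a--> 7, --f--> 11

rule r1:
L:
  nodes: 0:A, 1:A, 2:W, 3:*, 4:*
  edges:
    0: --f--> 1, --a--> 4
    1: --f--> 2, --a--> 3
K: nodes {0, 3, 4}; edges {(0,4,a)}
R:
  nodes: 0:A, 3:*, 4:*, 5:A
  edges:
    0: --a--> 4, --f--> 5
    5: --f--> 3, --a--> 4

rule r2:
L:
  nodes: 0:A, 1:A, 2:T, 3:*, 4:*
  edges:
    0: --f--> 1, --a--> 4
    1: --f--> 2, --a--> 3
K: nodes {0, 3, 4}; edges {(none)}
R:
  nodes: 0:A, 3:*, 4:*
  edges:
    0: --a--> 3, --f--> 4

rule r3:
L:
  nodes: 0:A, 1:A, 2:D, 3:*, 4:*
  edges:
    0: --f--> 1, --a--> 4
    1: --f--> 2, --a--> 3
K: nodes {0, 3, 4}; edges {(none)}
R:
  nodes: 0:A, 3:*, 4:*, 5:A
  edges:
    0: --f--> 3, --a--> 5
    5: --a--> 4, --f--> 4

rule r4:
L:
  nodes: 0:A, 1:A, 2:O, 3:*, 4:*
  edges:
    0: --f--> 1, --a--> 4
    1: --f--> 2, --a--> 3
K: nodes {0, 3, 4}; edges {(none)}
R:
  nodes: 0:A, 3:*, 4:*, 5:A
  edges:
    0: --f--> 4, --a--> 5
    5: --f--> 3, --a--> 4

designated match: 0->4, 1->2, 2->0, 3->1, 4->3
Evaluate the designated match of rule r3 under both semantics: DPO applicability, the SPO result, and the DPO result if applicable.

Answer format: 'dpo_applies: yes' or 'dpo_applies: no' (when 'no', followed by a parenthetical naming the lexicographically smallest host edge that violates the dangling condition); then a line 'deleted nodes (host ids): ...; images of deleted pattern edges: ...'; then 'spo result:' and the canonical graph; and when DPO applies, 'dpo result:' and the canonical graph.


dpo_applies: no
(the rule deletes node 2, which keeps host edge (7,2,f) outside the match image — the dangling condition fails, DPO blocks; SPO proceeds and side-deletes such edges)
deleted nodes (host ids): 0, 2; images of deleted pattern edges: (2,0,f); (2,1,a); (4,2,f); (4,3,a)
spo result:
nodes: 1:D, 3:W, 4:A, 5:T, 7:A, 8:T, 10:A, 11:W, 12:A, 13:A
edges: (4,1,f); (4,13,a); (7,5,a); (10,4,a); (10,8,f); (12,7,a); (12,11,f); (13,3,a); (13,3,f)


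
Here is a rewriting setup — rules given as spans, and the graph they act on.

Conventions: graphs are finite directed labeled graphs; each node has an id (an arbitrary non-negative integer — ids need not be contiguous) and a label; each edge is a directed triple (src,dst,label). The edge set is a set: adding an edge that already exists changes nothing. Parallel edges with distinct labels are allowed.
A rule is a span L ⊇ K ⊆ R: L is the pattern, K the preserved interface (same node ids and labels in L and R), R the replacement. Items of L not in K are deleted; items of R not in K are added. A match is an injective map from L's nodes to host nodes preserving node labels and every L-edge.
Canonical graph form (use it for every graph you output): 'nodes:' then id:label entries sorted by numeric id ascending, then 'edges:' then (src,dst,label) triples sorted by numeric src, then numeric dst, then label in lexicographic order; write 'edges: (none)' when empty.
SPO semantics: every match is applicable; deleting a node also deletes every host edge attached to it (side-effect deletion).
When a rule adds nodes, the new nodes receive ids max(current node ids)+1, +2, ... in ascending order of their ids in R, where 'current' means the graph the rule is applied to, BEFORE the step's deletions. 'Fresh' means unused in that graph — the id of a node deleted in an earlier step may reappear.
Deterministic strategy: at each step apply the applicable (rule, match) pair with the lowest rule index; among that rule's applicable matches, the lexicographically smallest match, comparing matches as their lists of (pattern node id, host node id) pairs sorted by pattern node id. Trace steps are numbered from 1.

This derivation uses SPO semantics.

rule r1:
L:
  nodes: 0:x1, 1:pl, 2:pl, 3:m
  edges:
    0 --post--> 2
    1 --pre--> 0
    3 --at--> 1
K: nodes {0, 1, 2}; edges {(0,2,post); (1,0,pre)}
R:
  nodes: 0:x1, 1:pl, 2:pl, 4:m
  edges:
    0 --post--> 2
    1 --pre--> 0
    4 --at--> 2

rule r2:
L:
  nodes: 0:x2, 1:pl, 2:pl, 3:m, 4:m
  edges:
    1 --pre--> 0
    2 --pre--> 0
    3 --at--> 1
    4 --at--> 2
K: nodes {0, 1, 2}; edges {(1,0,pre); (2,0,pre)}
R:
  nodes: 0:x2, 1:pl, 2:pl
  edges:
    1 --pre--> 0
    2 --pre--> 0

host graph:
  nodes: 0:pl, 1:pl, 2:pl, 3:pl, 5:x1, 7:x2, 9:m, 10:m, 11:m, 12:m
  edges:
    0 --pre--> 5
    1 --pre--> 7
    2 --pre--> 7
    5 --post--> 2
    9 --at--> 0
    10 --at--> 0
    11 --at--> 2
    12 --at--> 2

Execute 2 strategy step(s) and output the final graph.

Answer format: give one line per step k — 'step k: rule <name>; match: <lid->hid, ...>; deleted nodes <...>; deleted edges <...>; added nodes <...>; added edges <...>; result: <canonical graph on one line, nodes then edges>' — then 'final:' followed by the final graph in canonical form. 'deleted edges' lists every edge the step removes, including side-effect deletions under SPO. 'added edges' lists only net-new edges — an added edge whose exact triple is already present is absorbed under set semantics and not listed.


step 1: rule r1; match: 0->5, 1->0, 2->2, 3->9; deleted nodes 9; deleted edges (9,0,at); added nodes 13; added edges (13,2,at); result: nodes: 0:pl, 1:pl, 2:pl, 3:pl, 5:x1, 7:x2, 10:m, 11:m, 12:m, 13:m edges: (0,5,pre); (1,7,pre); (2,7,pre); (5,2,post); (10,0,at); (11,2,at); (12,2,at); (13,2,at)
step 2: rule r1; match: 0->5, 1->0, 2->2, 3->10; deleted nodes 10; deleted edges (10,0,at); added nodes 14; added edges (14,2,at); result: nodes: 0:pl, 1:pl, 2:pl, 3:pl, 5:x1, 7:x2, 11:m, 12:m, 13:m, 14:m edges: (0,5,pre); (1,7,pre); (2,7,pre); (5,2,post); (11,2,at); (12,2,at); (13,2,at); (14,2,at)
final:
nodes: 0:pl, 1:pl, 2:pl, 3:pl, 5:x1, 7:x2, 11:m, 12:m, 13:m, 14:m
edges: (0,5,pre); (1,7,pre); (2,7,pre); (5,2,post); (11,2,at); (12,2,at); (13,2,at); (14,2,at)


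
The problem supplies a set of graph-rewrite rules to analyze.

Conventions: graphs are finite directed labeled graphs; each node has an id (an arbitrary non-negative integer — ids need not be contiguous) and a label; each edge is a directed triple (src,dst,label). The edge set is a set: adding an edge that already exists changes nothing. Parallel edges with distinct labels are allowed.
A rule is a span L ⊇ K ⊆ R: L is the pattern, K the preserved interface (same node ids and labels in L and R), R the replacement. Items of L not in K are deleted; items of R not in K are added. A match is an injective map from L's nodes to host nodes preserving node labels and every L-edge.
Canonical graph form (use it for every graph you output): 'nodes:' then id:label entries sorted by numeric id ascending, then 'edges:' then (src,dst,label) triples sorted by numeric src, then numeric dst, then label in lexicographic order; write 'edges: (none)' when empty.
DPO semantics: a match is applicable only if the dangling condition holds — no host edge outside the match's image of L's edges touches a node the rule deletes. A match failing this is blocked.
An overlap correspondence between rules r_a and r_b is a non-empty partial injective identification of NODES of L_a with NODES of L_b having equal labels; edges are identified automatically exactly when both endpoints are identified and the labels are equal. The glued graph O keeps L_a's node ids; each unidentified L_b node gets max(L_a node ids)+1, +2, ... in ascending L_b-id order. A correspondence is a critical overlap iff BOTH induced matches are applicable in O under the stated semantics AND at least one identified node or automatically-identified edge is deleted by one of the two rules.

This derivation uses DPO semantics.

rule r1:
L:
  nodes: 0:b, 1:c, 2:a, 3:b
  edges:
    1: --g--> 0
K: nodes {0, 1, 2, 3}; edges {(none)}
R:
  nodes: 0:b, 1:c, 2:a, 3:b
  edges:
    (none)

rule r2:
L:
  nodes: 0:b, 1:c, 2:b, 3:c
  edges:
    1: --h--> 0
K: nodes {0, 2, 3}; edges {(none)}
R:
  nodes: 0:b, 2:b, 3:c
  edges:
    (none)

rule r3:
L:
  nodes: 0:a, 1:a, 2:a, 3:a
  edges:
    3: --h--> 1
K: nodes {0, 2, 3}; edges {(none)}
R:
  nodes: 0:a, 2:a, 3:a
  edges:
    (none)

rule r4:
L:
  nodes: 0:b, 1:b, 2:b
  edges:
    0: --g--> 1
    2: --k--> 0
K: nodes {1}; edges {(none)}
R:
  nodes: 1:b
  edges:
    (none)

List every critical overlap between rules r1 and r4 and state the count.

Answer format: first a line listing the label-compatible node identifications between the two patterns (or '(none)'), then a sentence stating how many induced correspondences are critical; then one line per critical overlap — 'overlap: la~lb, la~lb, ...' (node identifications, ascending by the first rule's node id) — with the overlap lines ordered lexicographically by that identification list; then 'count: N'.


label-compatible node identifications between L(r1) and L(r4): 0~0, 0~1, 0~2, 3~0, 3~1, 3~2
4 of the induced correspondences are critical overlaps of r1 and r4.
overlap: 0~1, 3~0
overlap: 0~1, 3~2
overlap: 3~0
overlap: 3~2
count: 4


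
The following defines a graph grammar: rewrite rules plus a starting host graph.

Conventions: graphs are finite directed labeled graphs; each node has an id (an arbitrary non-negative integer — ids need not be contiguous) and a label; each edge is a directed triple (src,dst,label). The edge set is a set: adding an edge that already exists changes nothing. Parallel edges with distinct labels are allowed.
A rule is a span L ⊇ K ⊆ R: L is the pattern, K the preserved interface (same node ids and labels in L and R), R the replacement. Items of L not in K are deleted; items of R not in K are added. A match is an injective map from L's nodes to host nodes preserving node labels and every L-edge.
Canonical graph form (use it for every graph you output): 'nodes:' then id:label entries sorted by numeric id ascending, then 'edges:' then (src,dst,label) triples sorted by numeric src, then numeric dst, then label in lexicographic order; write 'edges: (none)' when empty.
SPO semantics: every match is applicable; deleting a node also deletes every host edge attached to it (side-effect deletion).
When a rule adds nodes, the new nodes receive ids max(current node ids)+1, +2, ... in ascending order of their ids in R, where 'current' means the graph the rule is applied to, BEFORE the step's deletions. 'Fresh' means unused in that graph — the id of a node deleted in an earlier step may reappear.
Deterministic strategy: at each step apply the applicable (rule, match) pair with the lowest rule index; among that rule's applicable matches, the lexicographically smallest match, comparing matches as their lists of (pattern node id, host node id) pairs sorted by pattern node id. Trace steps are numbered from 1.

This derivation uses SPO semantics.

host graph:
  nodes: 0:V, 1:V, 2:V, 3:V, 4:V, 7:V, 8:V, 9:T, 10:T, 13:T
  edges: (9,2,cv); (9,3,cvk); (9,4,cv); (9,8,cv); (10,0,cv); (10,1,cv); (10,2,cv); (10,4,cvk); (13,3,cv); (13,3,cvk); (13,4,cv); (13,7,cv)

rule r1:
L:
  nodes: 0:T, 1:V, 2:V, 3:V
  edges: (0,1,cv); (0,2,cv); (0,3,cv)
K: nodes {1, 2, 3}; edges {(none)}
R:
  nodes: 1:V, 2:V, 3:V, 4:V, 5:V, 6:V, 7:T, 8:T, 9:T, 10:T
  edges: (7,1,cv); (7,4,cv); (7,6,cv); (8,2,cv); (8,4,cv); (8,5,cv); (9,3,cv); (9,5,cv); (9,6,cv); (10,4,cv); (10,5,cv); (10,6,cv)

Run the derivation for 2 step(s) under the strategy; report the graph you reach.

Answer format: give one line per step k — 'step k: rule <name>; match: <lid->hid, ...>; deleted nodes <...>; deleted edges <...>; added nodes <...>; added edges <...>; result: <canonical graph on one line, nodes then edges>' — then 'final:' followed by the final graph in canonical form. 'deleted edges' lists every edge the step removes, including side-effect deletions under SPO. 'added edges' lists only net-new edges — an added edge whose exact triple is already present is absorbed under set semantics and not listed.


step 1: rule r1; match: 0->9, 1->2, 2->4, 3->8; deleted nodes 9; deleted edges (9,2,cv); (9,3,cvk); (9,4,cv); (9,8,cv); added nodes 14, 15, 16, 17, 18, 19, 20; added edges (17,2,cv); (17,14,cv); (17,16,cv); (18,4,cv); (18,14,cv); (18,15,cv); (19,8,cv); (19,15,cv); (19,16,cv); (20,14,cv); (20,15,cv); (20,16,cv); result: nodes: 0:V, 1:V, 2:V, 3:V, 4:V, 7:V, 8:V, 10:T, 13:T, 14:V, 15:V, 16:V, 17:T, 18:T, 19:T, 20:T edges: (10,0,cv); (10,1,cv); (10,2,cv); (10,4,cvk); (13,3,cv); (13,3,cvk); (13,4,cv); (13,7,cv); (17,2,cv); (17,14,cv); (17,16,cv); (18,4,cv); (18,14,cv); (18,15,cv); (19,8,cv); (19,15,cv); (19,16,cv); (20,14,cv); (20,15,cv); (20,16,cv)
step 2: rule r1; match: 0->10, 1->0, 2->1, 3->2; deleted nodes 10; deleted edges (10,0,cv); (10,1,cv); (10,2,cv); (10,4,cvk); added nodes 21, 22, 23, 24, 25, 26, 27; added edges (24,0,cv); (24,21,cv); (24,23,cv); (25,1,cv); (25,21,cv); (25,22,cv); (26,2,cv); (26,22,cv); (26,23,cv); (27,21,cv); (27,22,cv); (27,23,cv); result: nodes: 0:V, 1:V, 2:V, 3:V, 4:V, 7:V, 8:V, 13:T, 14:V, 15:V, 16:V, 17:T, 18:T, 19:T, 20:T, 21:V, 22:V, 23:V, 24:T, 25:T, 26:T, 27:T edges: (13,3,cv); (13,3,cvk); (13,4,cv); (13,7,cv); (17,2,cv); (17,14,cv); (17,16,cv); (18,4,cv); (18,14,cv); (18,15,cv); (19,8,cv); (19,15,cv); (19,16,cv); (20,14,cv); (20,15,cv); (20,16,cv); (24,0,cv); (24,21,cv); (24,23,cv); (25,1,cv); (25,21,cv); (25,22,cv); (26,2,cv); (26,22,cv); (26,23,cv); (27,21,cv); (27,22,cv); (27,23,cv)
final:
nodes: 0:V, 1:V, 2:V, 3:V, 4:V, 7:V, 8:V, 13:T, 14:V, 15:V, 16:V, 17:T, 18:T, 19:T, 20:T, 21:V, 22:V, 23:V, 24:T, 25:T, 26:T, 27:T
edges: (13,3,cv); (13,3,cvk); (13,4,cv); (13,7,cv); (17,2,cv); (17,14,cv); (17,16,cv); (18,4,cv); (18,14,cv); (18,15,cv); (19,8,cv); (19,15,cv); (19,16,cv); (20,14,cv); (20,15,cv); (20,16,cv); (24,0,cv); (24,21,cv); (24,23,cv); (25,1,cv); (25,21,cv); (25,22,cv); (26,2,cv); (26,22,cv); (26,23,cv); (27,21,cv); (27,22,cv); (27,23,cv)


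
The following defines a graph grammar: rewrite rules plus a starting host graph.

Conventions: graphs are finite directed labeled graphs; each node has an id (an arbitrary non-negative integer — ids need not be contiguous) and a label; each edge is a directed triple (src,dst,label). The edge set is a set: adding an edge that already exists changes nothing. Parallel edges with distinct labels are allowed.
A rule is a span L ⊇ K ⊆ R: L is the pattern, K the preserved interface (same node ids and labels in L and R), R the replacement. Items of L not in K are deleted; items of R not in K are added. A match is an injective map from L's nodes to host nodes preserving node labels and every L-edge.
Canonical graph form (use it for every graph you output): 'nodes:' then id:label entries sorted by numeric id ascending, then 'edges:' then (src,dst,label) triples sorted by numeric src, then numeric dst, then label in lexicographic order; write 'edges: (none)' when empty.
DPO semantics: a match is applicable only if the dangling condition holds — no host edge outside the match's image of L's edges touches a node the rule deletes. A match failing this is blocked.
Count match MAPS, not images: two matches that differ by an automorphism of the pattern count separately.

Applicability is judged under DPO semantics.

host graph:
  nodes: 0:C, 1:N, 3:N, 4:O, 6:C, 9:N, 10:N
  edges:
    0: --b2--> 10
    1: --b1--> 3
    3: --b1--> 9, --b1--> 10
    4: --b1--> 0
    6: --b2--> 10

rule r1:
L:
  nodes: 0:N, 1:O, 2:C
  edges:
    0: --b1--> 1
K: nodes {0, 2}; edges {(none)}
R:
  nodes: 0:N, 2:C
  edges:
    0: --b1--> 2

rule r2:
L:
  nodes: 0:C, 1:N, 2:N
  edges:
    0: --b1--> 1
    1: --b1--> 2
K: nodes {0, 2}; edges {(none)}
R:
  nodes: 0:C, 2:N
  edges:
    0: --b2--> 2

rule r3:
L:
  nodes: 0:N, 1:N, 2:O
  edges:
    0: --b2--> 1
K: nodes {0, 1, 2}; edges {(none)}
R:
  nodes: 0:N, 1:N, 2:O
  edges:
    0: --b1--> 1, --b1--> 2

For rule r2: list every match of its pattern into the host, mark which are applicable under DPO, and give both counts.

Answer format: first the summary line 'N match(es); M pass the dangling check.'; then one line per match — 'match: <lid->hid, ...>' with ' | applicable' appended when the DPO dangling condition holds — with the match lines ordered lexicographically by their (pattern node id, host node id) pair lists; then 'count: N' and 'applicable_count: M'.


0 match(es); 0 pass the dangling check.
count: 0
applicable_count: 0


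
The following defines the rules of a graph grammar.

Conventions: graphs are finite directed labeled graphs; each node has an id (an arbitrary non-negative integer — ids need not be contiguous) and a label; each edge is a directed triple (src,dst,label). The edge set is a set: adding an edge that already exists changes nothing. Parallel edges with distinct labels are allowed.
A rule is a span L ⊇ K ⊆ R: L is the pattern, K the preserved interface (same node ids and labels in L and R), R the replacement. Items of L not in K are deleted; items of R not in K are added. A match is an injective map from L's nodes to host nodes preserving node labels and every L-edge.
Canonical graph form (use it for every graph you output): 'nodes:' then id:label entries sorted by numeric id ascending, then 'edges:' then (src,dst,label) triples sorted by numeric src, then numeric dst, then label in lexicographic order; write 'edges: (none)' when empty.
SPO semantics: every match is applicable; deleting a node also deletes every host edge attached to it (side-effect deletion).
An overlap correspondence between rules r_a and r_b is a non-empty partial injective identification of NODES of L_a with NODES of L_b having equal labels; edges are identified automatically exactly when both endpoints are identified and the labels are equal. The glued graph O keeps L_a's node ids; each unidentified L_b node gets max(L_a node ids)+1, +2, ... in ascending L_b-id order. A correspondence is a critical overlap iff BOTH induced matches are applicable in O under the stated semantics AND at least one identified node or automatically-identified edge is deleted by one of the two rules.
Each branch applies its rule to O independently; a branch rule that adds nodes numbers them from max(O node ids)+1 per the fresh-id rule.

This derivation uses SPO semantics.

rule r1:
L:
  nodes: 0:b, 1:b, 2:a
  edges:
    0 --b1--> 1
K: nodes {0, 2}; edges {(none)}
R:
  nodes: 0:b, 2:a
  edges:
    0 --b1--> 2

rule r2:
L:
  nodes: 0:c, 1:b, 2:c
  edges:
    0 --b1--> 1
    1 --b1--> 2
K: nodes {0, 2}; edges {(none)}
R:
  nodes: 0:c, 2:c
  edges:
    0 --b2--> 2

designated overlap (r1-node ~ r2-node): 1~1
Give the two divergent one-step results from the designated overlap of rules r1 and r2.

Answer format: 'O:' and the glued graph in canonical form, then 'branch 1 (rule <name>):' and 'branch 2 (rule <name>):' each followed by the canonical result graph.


O:
nodes: 0:b, 1:b, 2:a, 3:c, 4:c
edges: (0,1,b1); (1,4,b1); (3,1,b1)
branch 1 (rule r1):
nodes: 0:b, 2:a, 3:c, 4:c
edges: (0,2,b1)
branch 2 (rule r2):
nodes: 0:b, 2:a, 3:c, 4:c
edges: (3,4,b2)


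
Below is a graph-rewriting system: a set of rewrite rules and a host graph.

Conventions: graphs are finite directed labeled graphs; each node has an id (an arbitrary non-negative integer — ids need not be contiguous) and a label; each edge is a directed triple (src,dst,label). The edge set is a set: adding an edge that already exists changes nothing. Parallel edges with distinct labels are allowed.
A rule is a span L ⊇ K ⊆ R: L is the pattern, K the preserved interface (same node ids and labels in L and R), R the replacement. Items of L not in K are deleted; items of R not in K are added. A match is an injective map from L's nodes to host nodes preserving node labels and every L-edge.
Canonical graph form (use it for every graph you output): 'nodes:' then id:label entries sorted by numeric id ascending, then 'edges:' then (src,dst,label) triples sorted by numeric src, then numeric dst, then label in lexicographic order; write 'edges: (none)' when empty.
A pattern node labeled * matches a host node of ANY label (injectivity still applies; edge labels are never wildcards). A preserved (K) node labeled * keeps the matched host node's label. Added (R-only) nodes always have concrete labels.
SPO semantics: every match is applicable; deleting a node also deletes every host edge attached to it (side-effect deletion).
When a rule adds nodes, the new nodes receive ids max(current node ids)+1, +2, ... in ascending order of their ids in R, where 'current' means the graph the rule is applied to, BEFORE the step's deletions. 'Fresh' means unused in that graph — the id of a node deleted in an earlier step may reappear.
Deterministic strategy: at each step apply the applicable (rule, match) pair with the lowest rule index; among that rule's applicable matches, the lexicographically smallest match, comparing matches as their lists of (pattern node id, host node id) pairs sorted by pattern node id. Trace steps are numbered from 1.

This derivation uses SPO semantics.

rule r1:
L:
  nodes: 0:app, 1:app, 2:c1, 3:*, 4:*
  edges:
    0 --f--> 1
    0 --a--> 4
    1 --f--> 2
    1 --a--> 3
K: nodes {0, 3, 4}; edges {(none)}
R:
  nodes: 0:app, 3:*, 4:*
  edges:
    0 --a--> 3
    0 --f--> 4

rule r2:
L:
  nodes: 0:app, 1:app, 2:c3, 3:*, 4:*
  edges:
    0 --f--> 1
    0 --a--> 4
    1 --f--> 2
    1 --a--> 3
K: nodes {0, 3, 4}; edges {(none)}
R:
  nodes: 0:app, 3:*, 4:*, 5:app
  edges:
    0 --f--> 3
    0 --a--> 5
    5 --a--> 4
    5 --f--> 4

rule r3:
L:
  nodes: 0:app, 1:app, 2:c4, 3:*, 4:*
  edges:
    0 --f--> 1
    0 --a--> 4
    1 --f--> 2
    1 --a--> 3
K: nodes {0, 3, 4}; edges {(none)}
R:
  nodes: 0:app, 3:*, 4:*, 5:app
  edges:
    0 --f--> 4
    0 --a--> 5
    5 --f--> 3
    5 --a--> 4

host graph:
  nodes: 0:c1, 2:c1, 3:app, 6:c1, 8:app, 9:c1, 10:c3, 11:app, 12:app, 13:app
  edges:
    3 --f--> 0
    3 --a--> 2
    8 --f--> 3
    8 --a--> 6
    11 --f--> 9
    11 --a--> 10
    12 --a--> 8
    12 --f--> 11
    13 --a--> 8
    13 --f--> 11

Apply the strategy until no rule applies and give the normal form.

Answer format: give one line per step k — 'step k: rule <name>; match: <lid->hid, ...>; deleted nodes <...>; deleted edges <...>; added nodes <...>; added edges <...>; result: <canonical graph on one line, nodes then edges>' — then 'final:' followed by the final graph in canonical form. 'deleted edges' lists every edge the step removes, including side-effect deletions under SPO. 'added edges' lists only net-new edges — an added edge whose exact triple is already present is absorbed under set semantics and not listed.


step 1: rule r1; match: 0->8, 1->3, 2->0, 3->2, 4->6; deleted nodes 0, 3; deleted edges (3,0,f); (3,2,a); (8,3,f); (8,6,a); added nodes (none); added edges (8,2,a); (8,6,f); result: nodes: 2:c1, 6:c1, 8:app, 9:c1, 10:c3, 11:app, 12:app, 13:app edges: (8,2,a); (8,6,f); (11,9,f); (11,10,a); (12,8,a); (12,11,f); (13,8,a); (13,11,f)
step 2: rule r1; match: 0->12, 1->11, 2->9, 3->10, 4->8; deleted nodes 9, 11; deleted edges (11,9,f); (11,10,a); (12,8,a); (12,11,f); (13,11,f); added nodes (none); added edges (12,8,f); (12,10,a); result: nodes: 2:c1, 6:c1, 8:app, 10:c3, 12:app, 13:app edges: (8,2,a); (8,6,f); (12,8,f); (12,10,a); (13,8,a)
step 3: rule r1; match: 0->12, 1->8, 2->6, 3->2, 4->10; deleted nodes 6, 8; deleted edges (8,2,a); (8,6,f); (12,8,f); (12,10,a); (13,8,a); added nodes (none); added edges (12,2,a); (12,10,f); result: nodes: 2:c1, 10:c3, 12:app, 13:app edges: (12,2,a); (12,10,f)
final:
nodes: 2:c1, 10:c3, 12:app, 13:app
edges: (12,2,a); (12,10,f)


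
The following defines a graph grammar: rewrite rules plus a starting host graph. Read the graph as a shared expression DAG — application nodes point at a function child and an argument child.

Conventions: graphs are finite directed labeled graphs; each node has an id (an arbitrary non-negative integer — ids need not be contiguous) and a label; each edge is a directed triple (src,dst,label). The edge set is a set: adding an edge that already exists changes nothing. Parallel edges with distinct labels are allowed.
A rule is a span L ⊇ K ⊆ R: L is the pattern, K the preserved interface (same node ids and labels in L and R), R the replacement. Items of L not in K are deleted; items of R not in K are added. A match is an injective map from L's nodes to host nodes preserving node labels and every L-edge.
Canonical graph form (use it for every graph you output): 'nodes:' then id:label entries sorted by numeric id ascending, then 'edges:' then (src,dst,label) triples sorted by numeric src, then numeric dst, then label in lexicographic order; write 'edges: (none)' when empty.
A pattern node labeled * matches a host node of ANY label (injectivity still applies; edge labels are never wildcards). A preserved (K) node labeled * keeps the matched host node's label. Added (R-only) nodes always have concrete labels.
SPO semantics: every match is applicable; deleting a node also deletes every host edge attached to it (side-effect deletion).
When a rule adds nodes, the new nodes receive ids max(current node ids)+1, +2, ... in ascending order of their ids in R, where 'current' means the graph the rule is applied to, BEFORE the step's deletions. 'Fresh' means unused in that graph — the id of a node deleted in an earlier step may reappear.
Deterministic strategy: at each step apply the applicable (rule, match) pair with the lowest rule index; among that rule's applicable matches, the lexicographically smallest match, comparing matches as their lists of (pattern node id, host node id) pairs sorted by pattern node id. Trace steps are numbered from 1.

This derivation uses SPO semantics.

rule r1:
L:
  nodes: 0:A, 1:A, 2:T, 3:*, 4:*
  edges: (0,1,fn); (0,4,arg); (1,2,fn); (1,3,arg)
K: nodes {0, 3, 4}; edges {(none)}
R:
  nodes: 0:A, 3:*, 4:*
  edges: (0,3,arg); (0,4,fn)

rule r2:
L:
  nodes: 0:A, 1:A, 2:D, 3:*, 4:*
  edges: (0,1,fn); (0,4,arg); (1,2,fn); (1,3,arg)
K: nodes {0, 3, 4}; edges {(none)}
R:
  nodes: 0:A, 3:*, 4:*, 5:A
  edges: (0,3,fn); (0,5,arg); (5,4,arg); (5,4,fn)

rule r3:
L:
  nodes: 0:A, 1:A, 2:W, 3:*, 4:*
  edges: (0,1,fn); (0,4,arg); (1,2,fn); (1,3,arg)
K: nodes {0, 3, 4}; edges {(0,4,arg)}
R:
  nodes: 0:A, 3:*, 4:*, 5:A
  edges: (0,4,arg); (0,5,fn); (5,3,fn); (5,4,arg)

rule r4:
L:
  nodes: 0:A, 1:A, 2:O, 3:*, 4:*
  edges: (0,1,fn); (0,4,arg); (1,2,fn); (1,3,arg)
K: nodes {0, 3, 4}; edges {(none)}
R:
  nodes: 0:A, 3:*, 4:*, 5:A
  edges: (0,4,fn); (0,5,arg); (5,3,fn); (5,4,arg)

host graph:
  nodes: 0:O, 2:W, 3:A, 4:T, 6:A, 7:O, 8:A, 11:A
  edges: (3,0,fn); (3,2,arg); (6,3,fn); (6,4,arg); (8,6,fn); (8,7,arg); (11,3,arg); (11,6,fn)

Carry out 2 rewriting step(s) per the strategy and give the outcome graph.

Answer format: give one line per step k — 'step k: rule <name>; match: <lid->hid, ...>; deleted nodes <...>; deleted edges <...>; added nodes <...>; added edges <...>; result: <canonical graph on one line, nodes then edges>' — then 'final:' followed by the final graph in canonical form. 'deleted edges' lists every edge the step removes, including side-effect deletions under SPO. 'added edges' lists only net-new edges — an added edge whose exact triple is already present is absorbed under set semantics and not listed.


step 1: rule r4; match: 0->6, 1->3, 2->0, 3->2, 4->4; deleted nodes 0, 3; deleted edges (3,0,fn); (3,2,arg); (6,3,fn); (6,4,arg); (11,3,arg); added nodes 12; added edges (6,4,fn); (6,12,arg); (12,2,fn); (12,4,arg); result: nodes: 2:W, 4:T, 6:A, 7:O, 8:A, 11:A, 12:A edges: (6,4,fn); (6,12,arg); (8,6,fn); (8,7,arg); (11,6,fn); (12,2,fn); (12,4,arg)
step 2: rule r1; match: 0->8, 1->6, 2->4, 3->12, 4->7; deleted nodes 4, 6; deleted edges (6,4,fn); (6,12,arg); (8,6,fn); (8,7,arg); (11,6,fn); (12,4,arg); added nodes (none); added edges (8,7,fn); (8,12,arg); result: nodes: 2:W, 7:O, 8:A, 11:A, 12:A edges: (8,7,fn); (8,12,arg); (12,2,fn)
final:
nodes: 2:W, 7:O, 8:A, 11:A, 12:A
edges: (8,7,fn); (8,12,arg); (12,2,fn)
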